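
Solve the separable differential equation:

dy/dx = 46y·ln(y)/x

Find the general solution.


Separate: dy/[y ln(y)] = 46 dx/x.
Substitute u = ln(y): du/u = 46 dx/x.
Integrate: ln|ln(y)| = 46ln|x| + C₀, hence ln(y) = C·x^46.


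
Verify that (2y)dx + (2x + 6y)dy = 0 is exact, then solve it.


Check exactness: ∂M/∂y = 2 and ∂N/∂x = 2; equal, so the equation is exact.
Integrate M with respect to x (treating y as constant): ∫M dx = 2xy + h(y).
Differentiate w.r.t. y and set equal to N: the x-dependent terms already match, leaving h'(y) = 6y. Integrate: h(y) = 3y^2.
So F(x,y) = 2xy + 3y^2.
General solution: 2xy + 3y^2 = C.


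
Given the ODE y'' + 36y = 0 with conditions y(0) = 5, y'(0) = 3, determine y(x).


Characteristic roots of r² + 36 = 0 are ±6i, so y = C₁cos(6x) + C₂sin(6x).
Apply y(0) = 5: C₁ = 5. Differentiate and apply y'(0) = 3: 6·C₂ = 3, so C₂ = 1/2.
Particular solution: y = 5cos(6x) + (1/2)sin(6x).


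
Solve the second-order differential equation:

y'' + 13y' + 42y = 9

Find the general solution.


Characteristic roots of r² + 13r + 42 = 0 are -7, -6.
y_h = C₁e^(-7x) + C₂e^(-6x).
Constant forcing; try y_p = A. Then 42A = 9 ⇒ A = 3/14.
General solution: y = C₁e^(-7x) + C₂e^(-6x) + 3/14.


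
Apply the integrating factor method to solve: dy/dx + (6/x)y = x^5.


P(x) = 6/x ⇒ μ = x^6.
(x^6 y)' = x^11 ⇒ x^6 y = x^12/(12) + C.
Solve for y: y = (1/12)x^6 + C/x^6.


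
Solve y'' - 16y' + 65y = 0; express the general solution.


Characteristic equation: r² - 16r + 65 = 0.
Discriminant is negative; roots r = 8 ± 1i (complex conjugate pair).
General solution uses e^(α x)(C₁ cos(β x) + C₂ sin(β x)): y = e^(8x)(C₁cos(x) + C₂sin(x)).


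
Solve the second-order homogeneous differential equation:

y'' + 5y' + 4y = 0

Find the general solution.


Characteristic equation: r² + 5r + 4 = 0.
Factor: (r + 1)(r + 4) = 0 ⇒ r = -1, -4 (distinct real).
General solution: y = C₁e^(-x) + C₂e^(-4x).


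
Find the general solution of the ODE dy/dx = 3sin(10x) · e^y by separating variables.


Separate: e^(-y) dy = 3sin(10x) dx.
Integrate: -e^(-y) = -(3/10)cos(10x) + C₀.
Rearrange: e^(-y) = (3/10)cos(10x) + C.


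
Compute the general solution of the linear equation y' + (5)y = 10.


P(x) = 5, Q(x) = 10; integrating factor μ = e^(5x).
(μ y)' = 10e^(5x) ⇒ μ y = 2e^(5x) + C.
Divide by μ: y = 2 + Ce^(-5x).


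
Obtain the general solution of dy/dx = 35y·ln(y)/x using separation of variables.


Separate: dy/[y ln(y)] = 35 dx/x.
Substitute u = ln(y): du/u = 35 dx/x.
Integrate: ln|ln(y)| = 35ln|x| + C₀, hence ln(y) = C·x^35.


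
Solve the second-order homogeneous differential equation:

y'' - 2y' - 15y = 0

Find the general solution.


Characteristic equation: r² - 2r - 15 = 0.
Factor: (r + 3)(r - 5) = 0 ⇒ r = -3, 5 (distinct real).
General solution: y = C₁e^(-3x) + C₂e^(5x).


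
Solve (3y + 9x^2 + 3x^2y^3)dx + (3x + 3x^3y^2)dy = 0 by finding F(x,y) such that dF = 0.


Check exactness: ∂M/∂y = 3 + 9x^2y^2 and ∂N/∂x = 3 + 9x^2y^2; equal, so the equation is exact.
Integrate M with respect to x (treating y as constant): ∫M dx = 3xy + 3x^3 + x^3y^3 + h(y).
Differentiate w.r.t. y and set equal to N: all terms match, so h'(y) = 0 and h is a constant absorbed into C.
General solution: 3xy + 3x^3 + x^3y^3 = C.


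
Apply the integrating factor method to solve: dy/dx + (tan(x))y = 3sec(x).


P(x) = tan(x) ⇒ μ = e^(∫tan(x)dx) = sec(x).
(sec(x) y)' = 3sec²(x) ⇒ sec(x) y = 3tan(x) + C.
Multiply by cos(x): y = 3sin(x) + C·cos(x).


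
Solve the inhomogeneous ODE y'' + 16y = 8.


Homogeneous part: r² + 16 = 0 ⇒ r = ±4i, so y_h = C₁cos(4x) + C₂sin(4x).
Try constant y_p = A; plug in: 16A = 8 ⇒ A = 1/2.
General solution: y = C₁cos(4x) + C₂sin(4x) + 1/2.


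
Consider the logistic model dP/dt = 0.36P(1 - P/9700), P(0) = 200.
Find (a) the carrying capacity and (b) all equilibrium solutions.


Logistic ODE dP/dt = 0.36P(1 - P/9700) has equilibria where dP/dt = 0, i.e. P = 0 or P = 9700.
The coefficient (1 - P/K) = 0 when P = K, identifying K = 9700 as the carrying capacity.
(a) K = 9700; (b) equilibria P = 0 and P = 9700.


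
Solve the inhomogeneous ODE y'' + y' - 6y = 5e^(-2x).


Characteristic roots of r² + r - 6 = 0 are -3, 2.
y_h = C₁e^(-3x) + C₂e^(2x).
Forcing exponent -2 is not a characteristic root; try y_p = Ae^(-2x).
Substitute: A·(4 + (1)·-2 + (-6)) = A·-4 = 5, so A = -5/4.
General solution: y = C₁e^(-3x) + C₂e^(2x) - (5/4)e^(-2x).


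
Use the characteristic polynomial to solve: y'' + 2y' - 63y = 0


Characteristic equation: r² + 2r - 63 = 0.
Factor: (r + 9)(r - 7) = 0 ⇒ r = -9, 7 (distinct real).
General solution: y = C₁e^(-9x) + C₂e^(7x).


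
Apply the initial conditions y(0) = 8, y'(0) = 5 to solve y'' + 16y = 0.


Characteristic roots of r² + 16 = 0 are ±4i, so y = C₁cos(4x) + C₂sin(4x).
Apply y(0) = 8: C₁ = 8. Differentiate and apply y'(0) = 5: 4·C₂ = 5, so C₂ = 5/4.
Particular solution: y = 8cos(4x) + (5/4)sin(4x).


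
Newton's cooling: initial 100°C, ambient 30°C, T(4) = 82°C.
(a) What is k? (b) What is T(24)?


Newton's law: T(t) = T_a + (T₀ - T_a)e^(-kt).
(a) Use T(4) = 82: (82 - 30)/(100 - 30) = e^(-k·4), so k = -ln(0.743)/4 ≈ 0.0743.
(b) Apply k to t = 24: T(24) = 30 + (70)e^(-1.784) ≈ 41.8°C.


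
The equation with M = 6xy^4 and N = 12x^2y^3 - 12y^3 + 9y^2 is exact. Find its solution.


Check exactness: ∂M/∂y = 24xy^3 and ∂N/∂x = 24xy^3; equal, so the equation is exact.
Integrate M with respect to x (treating y as constant): ∫M dx = 3x^2y^4 + h(y).
Differentiate w.r.t. y and set equal to N: the x-dependent terms already match, leaving h'(y) = -12y^3 + 9y^2. Integrate: h(y) = -3y^4 + 3y^3.
So F(x,y) = 3x^2y^4 - 3y^4 + 3y^3.
General solution: 3x^2y^4 - 3y^4 + 3y^3 = C.


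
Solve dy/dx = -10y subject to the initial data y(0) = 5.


General solution of y' = -10y is y = Ce^(-10x).
Apply y(0) = 5: C = 5.
Particular solution: y = 5e^(-10x).


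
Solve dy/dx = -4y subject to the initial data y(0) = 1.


General solution of y' = -4y is y = Ce^(-4x).
Apply y(0) = 1: C = 1.
Particular solution: y = e^(-4x).


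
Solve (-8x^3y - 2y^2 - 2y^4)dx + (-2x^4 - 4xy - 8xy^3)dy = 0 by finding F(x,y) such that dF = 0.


Check exactness: ∂M/∂y = -8x^3 - 4y - 8y^3 and ∂N/∂x = -8x^3 - 4y - 8y^3; equal, so the equation is exact.
Integrate M with respect to x (treating y as constant): ∫M dx = -2x^4y - 2xy^2 - 2xy^4 + h(y).
Differentiate w.r.t. y and set equal to N: all terms match, so h'(y) = 0 and h is a constant absorbed into C.
General solution: -2x^4y - 2xy^2 - 2xy^4 = C.


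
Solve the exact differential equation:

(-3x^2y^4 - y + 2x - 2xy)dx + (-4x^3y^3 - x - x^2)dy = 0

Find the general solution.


Check exactness: ∂M/∂y = -12x^2y^3 - 1 - 2x and ∂N/∂x = -12x^2y^3 - 1 - 2x; equal, so the equation is exact.
Integrate M with respect to x (treating y as constant): ∫M dx = -x^3y^4 - xy + x^2 - x^2y + h(y).
Differentiate w.r.t. y and set equal to N: all terms match, so h'(y) = 0 and h is a constant absorbed into C.
General solution: -x^3y^4 - xy + x^2 - x^2y = C.


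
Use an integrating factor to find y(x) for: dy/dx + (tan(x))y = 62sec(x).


P(x) = tan(x) ⇒ μ = e^(∫tan(x)dx) = sec(x).
(sec(x) y)' = 62sec²(x) ⇒ sec(x) y = 62tan(x) + C.
Multiply by cos(x): y = 62sin(x) + C·cos(x).


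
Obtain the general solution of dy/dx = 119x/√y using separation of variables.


Separate: √y dy = 119x dx.
Integrate: (2/3)y^(3/2) = (119/2)x² + C.


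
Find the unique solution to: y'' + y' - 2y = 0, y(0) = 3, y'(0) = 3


Characteristic roots of r² + r - 2 = 0 are -2, 1.
General solution y = c₁ e^(-2x) + c₂ e^(x).
Apply y(0) = 3: c₁ + c₂ = 3. Apply y'(0) = 3: -2 c₁ + 1 c₂ = 3.
Solve: c₁ = 0, c₂ = 3.
Particular solution: y = 0e^(-2x) + 3e^(x).


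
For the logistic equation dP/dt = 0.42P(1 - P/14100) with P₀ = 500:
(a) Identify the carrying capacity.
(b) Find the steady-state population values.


Logistic ODE dP/dt = 0.42P(1 - P/14100) has equilibria where dP/dt = 0, i.e. P = 0 or P = 14100.
The coefficient (1 - P/K) = 0 when P = K, identifying K = 14100 as the carrying capacity.
(a) K = 14100; (b) equilibria P = 0 and P = 14100.


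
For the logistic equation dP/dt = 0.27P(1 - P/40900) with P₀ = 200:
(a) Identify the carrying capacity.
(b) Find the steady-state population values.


Logistic ODE dP/dt = 0.27P(1 - P/40900) has equilibria where dP/dt = 0, i.e. P = 0 or P = 40900.
The coefficient (1 - P/K) = 0 when P = K, identifying K = 40900 as the carrying capacity.
(a) K = 40900; (b) equilibria P = 0 and P = 40900.


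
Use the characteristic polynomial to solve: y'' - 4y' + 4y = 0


Characteristic equation: r² - 4r + 4 = 0, i.e. (r - 2)² = 0.
Repeated root r = 2; include an x factor for the second linearly independent solution.
General solution: y = (C₁ + C₂x)e^(2x).


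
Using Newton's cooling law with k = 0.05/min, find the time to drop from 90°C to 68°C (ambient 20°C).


From T(t) = T_a + (T₀ - T_a)e^(-kt), set T(t) = 68:
(68 - 20) / (90 - 20) = e^(-0.05t), so t = -ln(0.686)/0.05 ≈ 7.5 minutes.


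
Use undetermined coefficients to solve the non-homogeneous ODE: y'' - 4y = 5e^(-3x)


Characteristic roots of r² - 4 = 0 are -2, 2.
y_h = C₁e^(-2x) + C₂e^(2x).
Forcing exponent -3 is not a characteristic root; try y_p = Ae^(-3x).
Substitute: A·(9 + (0)·-3 + (-4)) = A·5 = 5, so A = 1.
General solution: y = C₁e^(-2x) + C₂e^(2x) + e^(-3x).


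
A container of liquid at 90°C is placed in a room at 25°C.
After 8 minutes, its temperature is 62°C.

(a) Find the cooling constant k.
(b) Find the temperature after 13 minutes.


Newton's law: T(t) = T_a + (T₀ - T_a)e^(-kt).
(a) Use T(8) = 62: (62 - 25)/(90 - 25) = e^(-k·8), so k = -ln(0.569)/8 ≈ 0.0704.
(b) Apply k to t = 13: T(13) = 25 + (65)e^(-0.916) ≈ 51.0°C.


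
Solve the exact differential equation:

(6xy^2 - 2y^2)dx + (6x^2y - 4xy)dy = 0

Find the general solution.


Check exactness: ∂M/∂y = 12xy - 4y and ∂N/∂x = 12xy - 4y; equal, so the equation is exact.
Integrate M with respect to x (treating y as constant): ∫M dx = 3x^2y^2 - 2xy^2 + h(y).
Differentiate w.r.t. y and set equal to N: all terms match, so h'(y) = 0 and h is a constant absorbed into C.
General solution: 3x^2y^2 - 2xy^2 = C.


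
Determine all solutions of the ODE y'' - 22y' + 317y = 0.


Characteristic equation: r² - 22r + 317 = 0.
Discriminant is negative; roots r = 11 ± 14i (complex conjugate pair).
General solution uses e^(α x)(C₁ cos(β x) + C₂ sin(β x)): y = e^(11x)(C₁cos(14x) + C₂sin(14x)).


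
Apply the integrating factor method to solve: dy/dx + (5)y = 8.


P(x) = 5, Q(x) = 8; integrating factor μ = e^(5x).
(μ y)' = 8e^(5x) ⇒ μ y = (8/5)e^(5x) + C.
Divide by μ: y = 8/5 + Ce^(-5x).


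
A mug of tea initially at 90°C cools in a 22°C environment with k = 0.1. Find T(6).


Newton's law: dT/dt = -k(T - T_a) has solution T(t) = T_a + (T₀ - T_a)e^(-kt).
Plug in T_a = 22, T₀ = 90, k = 0.1, t = 6: T(6) = 22 + (68)e^(-0.60) ≈ 59.3°C.


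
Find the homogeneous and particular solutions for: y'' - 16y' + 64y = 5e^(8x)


Characteristic polynomial (r - 8)² = 0; repeated root r = 8.
y_h = (C₁ + C₂x)e^(8x). Forcing matches the repeated root (resonance), so try y_p = Ax² e^(8x).
Substitute and solve for A: 2A = 5, so A = 5/2.
General solution: y = (C₁ + C₂x + (5/2)x²)e^(8x).


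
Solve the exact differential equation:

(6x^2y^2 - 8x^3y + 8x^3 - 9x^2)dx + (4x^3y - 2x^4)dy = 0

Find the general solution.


Check exactness: ∂M/∂y = 12x^2y - 8x^3 and ∂N/∂x = 12x^2y - 8x^3; equal, so the equation is exact.
Integrate M with respect to x (treating y as constant): ∫M dx = 2x^3y^2 - 2x^4y + 2x^4 - 3x^3 + h(y).
Differentiate w.r.t. y and set equal to N: all terms match, so h'(y) = 0 and h is a constant absorbed into C.
General solution: 2x^3y^2 - 2x^4y + 2x^4 - 3x^3 = C.


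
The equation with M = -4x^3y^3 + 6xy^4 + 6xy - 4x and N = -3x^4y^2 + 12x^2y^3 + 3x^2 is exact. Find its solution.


Check exactness: ∂M/∂y = -12x^3y^2 + 24xy^3 + 6x and ∂N/∂x = -12x^3y^2 + 24xy^3 + 6x; equal, so the equation is exact.
Integrate M with respect to x (treating y as constant): ∫M dx = -x^4y^3 + 3x^2y^4 + 3x^2y - 2x^2 + h(y).
Differentiate w.r.t. y and set equal to N: all terms match, so h'(y) = 0 and h is a constant absorbed into C.
General solution: -x^4y^3 + 3x^2y^4 + 3x^2y - 2x^2 = C.


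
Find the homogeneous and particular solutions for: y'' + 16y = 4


Homogeneous part: r² + 16 = 0 ⇒ r = ±4i, so y_h = C₁cos(4x) + C₂sin(4x).
Try constant y_p = A; plug in: 16A = 4 ⇒ A = 1/4.
General solution: y = C₁cos(4x) + C₂sin(4x) + 1/4.


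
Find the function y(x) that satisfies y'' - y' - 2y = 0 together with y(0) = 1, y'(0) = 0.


Characteristic roots of r² - r - 2 = 0 are 2, -1.
General solution y = c₁ e^(2x) + c₂ e^(-x).
Apply y(0) = 1: c₁ + c₂ = 1. Apply y'(0) = 0: 2 c₁ - 1 c₂ = 0.
Solve: c₁ = 1/3, c₂ = 2/3.
Particular solution: y = (1/3)e^(2x) + (2/3)e^(-x).


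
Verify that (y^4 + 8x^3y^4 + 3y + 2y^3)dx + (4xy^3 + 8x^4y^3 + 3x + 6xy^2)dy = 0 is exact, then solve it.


Check exactness: ∂M/∂y = 4y^3 + 32x^3y^3 + 3 + 6y^2 and ∂N/∂x = 4y^3 + 32x^3y^3 + 3 + 6y^2; equal, so the equation is exact.
Integrate M with respect to x (treating y as constant): ∫M dx = xy^4 + 2x^4y^4 + 3xy + 2xy^3 + h(y).
Differentiate w.r.t. y and set equal to N: all terms match, so h'(y) = 0 and h is a constant absorbed into C.
General solution: xy^4 + 2x^4y^4 + 3xy + 2xy^3 = C.


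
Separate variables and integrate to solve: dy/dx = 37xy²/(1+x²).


Separate: dy/y² = 37x/(1+x²) dx.
Integrate LHS: ∫ dy/y² = -1/y.
Integrate RHS via u = 1+x²: (37/2)ln(1+x²) + C.
Result: -1/y = (37/2)ln(1+x²) + C.


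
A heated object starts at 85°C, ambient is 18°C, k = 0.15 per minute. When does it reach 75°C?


From T(t) = T_a + (T₀ - T_a)e^(-kt), set T(t) = 75:
(75 - 18) / (85 - 18) = e^(-0.15t), so t = -ln(0.851)/0.15 ≈ 1.1 minutes.


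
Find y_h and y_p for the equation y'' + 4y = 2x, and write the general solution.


Homogeneous: r² + 4 = 0 ⇒ r = ±2i, y_h = C₁cos(2x) + C₂sin(2x).
Polynomial forcing; try y_p = Ax + B. Then y_p'' + 4 y_p = 4(Ax + B) = 2x, so B = 0 and A = 1/2.
General solution: y = C₁cos(2x) + C₂sin(2x) + (1/2)x.


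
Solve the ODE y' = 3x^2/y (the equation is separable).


Separate variables: y dy = 3x^2 dx.
Integrate both sides: y²/2 = x^3 + C₀.
Multiply by 2: y² = 2x^3 + C.


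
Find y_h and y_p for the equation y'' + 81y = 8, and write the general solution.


Homogeneous part: r² + 81 = 0 ⇒ r = ±9i, so y_h = C₁cos(9x) + C₂sin(9x).
Try constant y_p = A; plug in: 81A = 8 ⇒ A = 8/81.
General solution: y = C₁cos(9x) + C₂sin(9x) + 8/81.


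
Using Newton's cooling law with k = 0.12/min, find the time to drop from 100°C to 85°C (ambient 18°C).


From T(t) = T_a + (T₀ - T_a)e^(-kt), set T(t) = 85:
(85 - 18) / (100 - 18) = e^(-0.12t), so t = -ln(0.817)/0.12 ≈ 1.7 minutes.


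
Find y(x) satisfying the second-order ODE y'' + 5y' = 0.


Characteristic equation: r² + 5r = 0.
Factor: (r - 0)(r + 5) = 0 ⇒ r = 0, -5 (distinct real).
General solution: y = C₁ + C₂e^(-5x).


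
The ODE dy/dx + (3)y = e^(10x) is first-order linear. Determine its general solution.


P(x) = 3 ⇒ μ = e^(3x).
(μ y)' = e^(13x) ⇒ μ y = e^(13x)/13 + C.
Divide by μ: y = (1/13)e^(10x) + Ce^(-3x).


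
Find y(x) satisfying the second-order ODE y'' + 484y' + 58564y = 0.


Characteristic equation: r² + 484r + 58564 = 0, i.e. (r + 242)² = 0.
Repeated root r = -242; include an x factor for the second linearly independent solution.
General solution: y = (C₁ + C₂x)e^(-242x).


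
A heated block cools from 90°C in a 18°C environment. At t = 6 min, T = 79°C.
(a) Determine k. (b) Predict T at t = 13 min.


Newton's law: T(t) = T_a + (T₀ - T_a)e^(-kt).
(a) Use T(6) = 79: (79 - 18)/(90 - 18) = e^(-k·6), so k = -ln(0.847)/6 ≈ 0.0276.
(b) Apply k to t = 13: T(13) = 18 + (72)e^(-0.359) ≈ 68.3°C.


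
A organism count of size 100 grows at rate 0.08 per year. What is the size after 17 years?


The ODE dP/dt = 0.08P has solution P(t) = P(0)e^(0.08t).
Substitute P(0) = 100 and t = 17: P(17) = 100 e^(1.36) ≈ 390.


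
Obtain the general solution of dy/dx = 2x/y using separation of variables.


Separate variables: y dy = 2x dx.
Integrate both sides: y²/2 = x^2 + C₀.
Multiply by 2: y² = 2x^2 + C.


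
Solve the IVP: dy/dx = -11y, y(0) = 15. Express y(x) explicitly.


General solution of y' = -11y is y = Ce^(-11x).
Apply y(0) = 15: C = 15.
Particular solution: y = 15e^(-11x).


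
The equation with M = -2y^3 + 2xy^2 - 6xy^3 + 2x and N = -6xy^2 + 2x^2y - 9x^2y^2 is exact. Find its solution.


Check exactness: ∂M/∂y = -6y^2 + 4xy - 18xy^2 and ∂N/∂x = -6y^2 + 4xy - 18xy^2; equal, so the equation is exact.
Integrate M with respect to x (treating y as constant): ∫M dx = -2xy^3 + x^2y^2 - 3x^2y^3 + x^2 + h(y).
Differentiate w.r.t. y and set equal to N: all terms match, so h'(y) = 0 and h is a constant absorbed into C.
General solution: -2xy^3 + x^2y^2 - 3x^2y^3 + x^2 = C.


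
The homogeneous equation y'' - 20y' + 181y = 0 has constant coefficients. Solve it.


Characteristic equation: r² - 20r + 181 = 0.
Discriminant is negative; roots r = 10 ± 9i (complex conjugate pair).
General solution uses e^(α x)(C₁ cos(β x) + C₂ sin(β x)): y = e^(10x)(C₁cos(9x) + C₂sin(9x)).


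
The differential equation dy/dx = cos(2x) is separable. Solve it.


g(y) = 1, so integrate directly: y = ∫ cos(2x) dx = (1/2)sin(2x) + C.


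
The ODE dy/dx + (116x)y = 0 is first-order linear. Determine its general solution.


P(x) = 116x ⇒ μ = e^(58x²).
Q(x) = 0 so μ y is constant: y = Ce^(-58x²).


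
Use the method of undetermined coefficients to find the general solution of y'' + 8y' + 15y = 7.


Characteristic roots of r² + 8r + 15 = 0 are -3, -5.
y_h = C₁e^(-3x) + C₂e^(-5x).
Constant forcing; try y_p = A. Then 15A = 7 ⇒ A = 7/15.
General solution: y = C₁e^(-3x) + C₂e^(-5x) + 7/15.


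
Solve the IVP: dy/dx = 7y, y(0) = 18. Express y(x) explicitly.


General solution of y' = 7y is y = Ce^(7x).
Apply y(0) = 18: C = 18.
Particular solution: y = 18e^(7x).


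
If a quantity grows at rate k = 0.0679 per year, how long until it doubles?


Exponential growth: P(t) = P₀ e^(0.0679t). Set P(t)/P₀ = 2: e^(0.0679t) = 2.
Solve: t = ln(2)/0.0679 ≈ 10.21 years.


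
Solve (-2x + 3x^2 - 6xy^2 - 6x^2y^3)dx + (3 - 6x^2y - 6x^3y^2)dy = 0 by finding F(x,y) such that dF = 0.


Check exactness: ∂M/∂y = -12xy - 18x^2y^2 and ∂N/∂x = -12xy - 18x^2y^2; equal, so the equation is exact.
Integrate M with respect to x (treating y as constant): ∫M dx = -x^2 + x^3 - 3x^2y^2 - 2x^3y^3 + h(y).
Differentiate w.r.t. y and set equal to N: the x-dependent terms already match, leaving h'(y) = 3. Integrate: h(y) = 3y.
So F(x,y) = 3y - x^2 + x^3 - 3x^2y^2 - 2x^3y^3.
General solution: 3y - x^2 + x^3 - 3x^2y^2 - 2x^3y^3 = C.


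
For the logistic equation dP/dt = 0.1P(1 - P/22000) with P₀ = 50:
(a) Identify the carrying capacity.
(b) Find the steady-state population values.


Logistic ODE dP/dt = 0.1P(1 - P/22000) has equilibria where dP/dt = 0, i.e. P = 0 or P = 22000.
The coefficient (1 - P/K) = 0 when P = K, identifying K = 22000 as the carrying capacity.
(a) K = 22000; (b) equilibria P = 0 and P = 22000.


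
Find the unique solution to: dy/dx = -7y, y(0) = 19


General solution of y' = -7y is y = Ce^(-7x).
Apply y(0) = 19: C = 19.
Particular solution: y = 19e^(-7x).


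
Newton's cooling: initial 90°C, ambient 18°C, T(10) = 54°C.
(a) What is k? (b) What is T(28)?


Newton's law: T(t) = T_a + (T₀ - T_a)e^(-kt).
(a) Use T(10) = 54: (54 - 18)/(90 - 18) = e^(-k·10), so k = -ln(0.500)/10 ≈ 0.0693.
(b) Apply k to t = 28: T(28) = 18 + (72)e^(-1.941) ≈ 28.3°C.


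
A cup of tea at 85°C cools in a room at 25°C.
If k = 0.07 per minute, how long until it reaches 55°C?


From T(t) = T_a + (T₀ - T_a)e^(-kt), set T(t) = 55:
(55 - 25) / (85 - 25) = e^(-0.07t), so t = -ln(0.500)/0.07 ≈ 9.9 minutes.


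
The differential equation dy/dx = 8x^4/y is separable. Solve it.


Separate variables: y dy = 8x^4 dx.
Integrate both sides: y²/2 = (8/5)x^5 + C₀.
Multiply by 2: y² = (16/5)x^5 + C.


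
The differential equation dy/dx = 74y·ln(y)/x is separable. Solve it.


Separate: dy/[y ln(y)] = 74 dx/x.
Substitute u = ln(y): du/u = 74 dx/x.
Integrate: ln|ln(y)| = 74ln|x| + C₀, hence ln(y) = C·x^74.


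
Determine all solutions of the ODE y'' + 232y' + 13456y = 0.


Characteristic equation: r² + 232r + 13456 = 0, i.e. (r + 116)² = 0.
Repeated root r = -116; include an x factor for the second linearly independent solution.
General solution: y = (C₁ + C₂x)e^(-116x).


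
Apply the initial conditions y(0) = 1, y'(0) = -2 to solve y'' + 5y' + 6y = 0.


Characteristic roots of r² + 5r + 6 = 0 are -2, -3.
General solution y = c₁ e^(-2x) + c₂ e^(-3x).
Apply y(0) = 1: c₁ + c₂ = 1. Apply y'(0) = -2: -2 c₁ - 3 c₂ = -2.
Solve: c₁ = 1, c₂ = 0.
Particular solution: y = e^(-2x) + 0e^(-3x).


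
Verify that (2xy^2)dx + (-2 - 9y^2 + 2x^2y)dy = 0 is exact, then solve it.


Check exactness: ∂M/∂y = 4xy and ∂N/∂x = 4xy; equal, so the equation is exact.
Integrate M with respect to x (treating y as constant): ∫M dx = x^2y^2 + h(y).
Differentiate w.r.t. y and set equal to N: the x-dependent terms already match, leaving h'(y) = -2 - 9y^2. Integrate: h(y) = -2y - 3y^3.
So F(x,y) = -2y - 3y^3 + x^2y^2.
General solution: -2y - 3y^3 + x^2y^2 = C.


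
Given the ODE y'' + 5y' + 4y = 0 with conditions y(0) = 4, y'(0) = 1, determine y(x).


Characteristic roots of r² + 5r + 4 = 0 are -4, -1.
General solution y = c₁ e^(-4x) + c₂ e^(-x).
Apply y(0) = 4: c₁ + c₂ = 4. Apply y'(0) = 1: -4 c₁ - 1 c₂ = 1.
Solve: c₁ = -5/3, c₂ = 17/3.
Particular solution: y = -(5/3)e^(-4x) + (17/3)e^(-x).


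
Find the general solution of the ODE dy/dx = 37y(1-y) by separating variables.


Separate: dy/[y(1-y)] = 37 dx.
Partial fractions: 1/[y(1-y)] = 1/y + 1/(1-y).
Integrate: ln|y/(1-y)| = 37x + C₀.
Solve for y: y = 1/(1 + Ce^(-37x)).


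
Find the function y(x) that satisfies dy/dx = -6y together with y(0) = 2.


General solution of y' = -6y is y = Ce^(-6x).
Apply y(0) = 2: C = 2.
Particular solution: y = 2e^(-6x).


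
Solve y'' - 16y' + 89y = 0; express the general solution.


Characteristic equation: r² - 16r + 89 = 0.
Discriminant is negative; roots r = 8 ± 5i (complex conjugate pair).
General solution uses e^(α x)(C₁ cos(β x) + C₂ sin(β x)): y = e^(8x)(C₁cos(5x) + C₂sin(5x)).


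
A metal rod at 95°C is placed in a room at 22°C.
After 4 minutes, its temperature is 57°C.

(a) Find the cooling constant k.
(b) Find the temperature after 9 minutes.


Newton's law: T(t) = T_a + (T₀ - T_a)e^(-kt).
(a) Use T(4) = 57: (57 - 22)/(95 - 22) = e^(-k·4), so k = -ln(0.479)/4 ≈ 0.1838.
(b) Apply k to t = 9: T(9) = 22 + (73)e^(-1.654) ≈ 36.0°C.


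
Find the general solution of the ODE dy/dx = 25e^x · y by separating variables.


Separate variables: dy/y = 25e^x dx.
Integrate: ln|y| = 25e^x + C₀.
Exponentiate: y = Ce^(25e^x).


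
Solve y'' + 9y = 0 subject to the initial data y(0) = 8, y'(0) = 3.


Characteristic roots of r² + 9 = 0 are ±3i, so y = C₁cos(3x) + C₂sin(3x).
Apply y(0) = 8: C₁ = 8. Differentiate and apply y'(0) = 3: 3·C₂ = 3, so C₂ = 1.
Particular solution: y = 8cos(3x) + sin(3x).


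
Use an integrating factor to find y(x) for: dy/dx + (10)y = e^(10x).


P(x) = 10 ⇒ μ = e^(10x).
(μ y)' = e^(20x) ⇒ μ y = (1/20)e^(20x) + C.
Divide by μ: y = (1/20)e^(10x) + Ce^(-10x).


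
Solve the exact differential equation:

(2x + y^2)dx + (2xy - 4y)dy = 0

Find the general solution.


Check exactness: ∂M/∂y = 2y and ∂N/∂x = 2y; equal, so the equation is exact.
Integrate M with respect to x (treating y as constant): ∫M dx = x^2 + xy^2 + h(y).
Differentiate w.r.t. y and set equal to N: the x-dependent terms already match, leaving h'(y) = -4y. Integrate: h(y) = -2y^2.
So F(x,y) = x^2 + xy^2 - 2y^2.
General solution: x^2 + xy^2 - 2y^2 = C.


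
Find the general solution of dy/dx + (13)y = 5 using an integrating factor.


P(x) = 13, Q(x) = 5; integrating factor μ = e^(13x).
(μ y)' = 5e^(13x) ⇒ μ y = (5/13)e^(13x) + C.
Divide by μ: y = 5/13 + Ce^(-13x).


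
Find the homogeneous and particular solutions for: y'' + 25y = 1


Homogeneous part: r² + 25 = 0 ⇒ r = ±5i, so y_h = C₁cos(5x) + C₂sin(5x).
Try constant y_p = A; plug in: 25A = 1 ⇒ A = 1/25.
General solution: y = C₁cos(5x) + C₂sin(5x) + 1/25.


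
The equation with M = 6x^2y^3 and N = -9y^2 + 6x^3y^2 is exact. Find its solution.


Check exactness: ∂M/∂y = 18x^2y^2 and ∂N/∂x = 18x^2y^2; equal, so the equation is exact.
Integrate M with respect to x (treating y as constant): ∫M dx = 2x^3y^3 + h(y).
Differentiate w.r.t. y and set equal to N: the x-dependent terms already match, leaving h'(y) = -9y^2. Integrate: h(y) = -3y^3.
So F(x,y) = -3y^3 + 2x^3y^3.
General solution: -3y^3 + 2x^3y^3 = C.


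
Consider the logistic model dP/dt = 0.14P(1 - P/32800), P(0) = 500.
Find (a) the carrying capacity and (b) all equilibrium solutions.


Logistic ODE dP/dt = 0.14P(1 - P/32800) has equilibria where dP/dt = 0, i.e. P = 0 or P = 32800.
The coefficient (1 - P/K) = 0 when P = K, identifying K = 32800 as the carrying capacity.
(a) K = 32800; (b) equilibria P = 0 and P = 32800.


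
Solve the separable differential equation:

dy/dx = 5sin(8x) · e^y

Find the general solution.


Separate: e^(-y) dy = 5sin(8x) dx.
Integrate: -e^(-y) = -(5/8)cos(8x) + C₀.
Rearrange: e^(-y) = (5/8)cos(8x) + C.


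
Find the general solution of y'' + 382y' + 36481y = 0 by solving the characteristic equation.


Characteristic equation: r² + 382r + 36481 = 0, i.e. (r + 191)² = 0.
Repeated root r = -191; include an x factor for the second linearly independent solution.
General solution: y = (C₁ + C₂x)e^(-191x).


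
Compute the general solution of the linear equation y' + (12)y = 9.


P(x) = 12, Q(x) = 9; integrating factor μ = e^(12x).
(μ y)' = 9e^(12x) ⇒ μ y = (3/4)e^(12x) + C.
Divide by μ: y = 3/4 + Ce^(-12x).


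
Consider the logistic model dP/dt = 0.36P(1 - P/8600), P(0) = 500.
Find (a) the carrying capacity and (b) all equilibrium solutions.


Logistic ODE dP/dt = 0.36P(1 - P/8600) has equilibria where dP/dt = 0, i.e. P = 0 or P = 8600.
The coefficient (1 - P/K) = 0 when P = K, identifying K = 8600 as the carrying capacity.
(a) K = 8600; (b) equilibria P = 0 and P = 8600.


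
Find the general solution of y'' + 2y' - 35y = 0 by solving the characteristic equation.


Characteristic equation: r² + 2r - 35 = 0.
Factor: (r + 7)(r - 5) = 0 ⇒ r = -7, 5 (distinct real).
General solution: y = C₁e^(-7x) + C₂e^(5x).


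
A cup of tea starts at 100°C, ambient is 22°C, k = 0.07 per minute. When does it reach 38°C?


From T(t) = T_a + (T₀ - T_a)e^(-kt), set T(t) = 38:
(38 - 22) / (100 - 22) = e^(-0.07t), so t = -ln(0.205)/0.07 ≈ 22.6 minutes.


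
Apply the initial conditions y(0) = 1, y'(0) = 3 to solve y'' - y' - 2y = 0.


Characteristic roots of r² - r - 2 = 0 are -1, 2.
General solution y = c₁ e^(-x) + c₂ e^(2x).
Apply y(0) = 1: c₁ + c₂ = 1. Apply y'(0) = 3: -1 c₁ + 2 c₂ = 3.
Solve: c₁ = -1/3, c₂ = 4/3.
Particular solution: y = -(1/3)e^(-x) + (4/3)e^(2x).


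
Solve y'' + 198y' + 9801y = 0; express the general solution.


Characteristic equation: r² + 198r + 9801 = 0, i.e. (r + 99)² = 0.
Repeated root r = -99; include an x factor for the second linearly independent solution.
General solution: y = (C₁ + C₂x)e^(-99x).


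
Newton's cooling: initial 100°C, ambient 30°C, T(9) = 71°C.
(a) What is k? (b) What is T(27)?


Newton's law: T(t) = T_a + (T₀ - T_a)e^(-kt).
(a) Use T(9) = 71: (71 - 30)/(100 - 30) = e^(-k·9), so k = -ln(0.586)/9 ≈ 0.0594.
(b) Apply k to t = 27: T(27) = 30 + (70)e^(-1.605) ≈ 44.1°C.


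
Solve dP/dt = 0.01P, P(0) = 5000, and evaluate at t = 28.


The ODE dP/dt = 0.01P has solution P(t) = P(0)e^(0.01t).
Substitute P(0) = 5000 and t = 28: P(28) = 5000 e^(0.28) ≈ 6616.


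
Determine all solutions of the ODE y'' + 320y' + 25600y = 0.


Characteristic equation: r² + 320r + 25600 = 0, i.e. (r + 160)² = 0.
Repeated root r = -160; include an x factor for the second linearly independent solution.
General solution: y = (C₁ + C₂x)e^(-160x).


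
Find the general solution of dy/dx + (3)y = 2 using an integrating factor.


P(x) = 3, Q(x) = 2; integrating factor μ = e^(3x).
(μ y)' = 2e^(3x) ⇒ μ y = (2/3)e^(3x) + C.
Divide by μ: y = 2/3 + Ce^(-3x).


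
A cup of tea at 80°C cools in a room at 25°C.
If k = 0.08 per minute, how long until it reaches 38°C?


From T(t) = T_a + (T₀ - T_a)e^(-kt), set T(t) = 38:
(38 - 25) / (80 - 25) = e^(-0.08t), so t = -ln(0.236)/0.08 ≈ 18.0 minutes.


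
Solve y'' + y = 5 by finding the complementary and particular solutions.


Homogeneous part: r² + 1 = 0 ⇒ r = ±1i, so y_h = C₁cos(x) + C₂sin(x).
Try constant y_p = A; plug in: 1A = 5 ⇒ A = 5.
General solution: y = C₁cos(x) + C₂sin(x) + 5.


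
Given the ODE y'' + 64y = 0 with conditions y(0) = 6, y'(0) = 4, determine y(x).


Characteristic roots of r² + 64 = 0 are ±8i, so y = C₁cos(8x) + C₂sin(8x).
Apply y(0) = 6: C₁ = 6. Differentiate and apply y'(0) = 4: 8·C₂ = 4, so C₂ = 1/2.
Particular solution: y = 6cos(8x) + (1/2)sin(8x).


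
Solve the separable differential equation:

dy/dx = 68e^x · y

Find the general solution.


Separate variables: dy/y = 68e^x dx.
Integrate: ln|y| = 68e^x + C₀.
Exponentiate: y = Ce^(68e^x).


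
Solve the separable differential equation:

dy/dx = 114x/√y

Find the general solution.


Separate: √y dy = 114x dx.
Integrate: (2/3)y^(3/2) = 57x² + C.


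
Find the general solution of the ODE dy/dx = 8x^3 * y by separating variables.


Separate variables: dy/y = 8x^3 dx.
Integrate: ln|y| = 2x^4 + C₀.
Exponentiate: y = Ce^(2x^4).


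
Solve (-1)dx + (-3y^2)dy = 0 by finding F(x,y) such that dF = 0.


Check exactness: ∂M/∂y = 0 and ∂N/∂x = 0; equal, so the equation is exact.
Integrate M with respect to x (treating y as constant): ∫M dx = -x + h(y).
Differentiate w.r.t. y and set equal to N: the x-dependent terms already match, leaving h'(y) = -3y^2. Integrate: h(y) = -y^3.
So F(x,y) = -x - y^3.
General solution: -x - y^3 = C.


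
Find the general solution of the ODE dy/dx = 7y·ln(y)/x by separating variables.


Separate: dy/[y ln(y)] = 7 dx/x.
Substitute u = ln(y): du/u = 7 dx/x.
Integrate: ln|ln(y)| = 7ln|x| + C₀, hence ln(y) = C·x^7.


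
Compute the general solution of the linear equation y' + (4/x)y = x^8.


P(x) = 4/x ⇒ μ = x^4.
(x^4 y)' = x^4·x^8 = x^12.
Integrate: x^4 y = x^13/(13) + C.
Solve for y: y = (1/13)x^9 + C/x^4.


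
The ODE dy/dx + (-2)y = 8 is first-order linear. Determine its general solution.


P(x) = -2 ⇒ μ = e^(-2x).
(μ y)' = 8e^(-2x) ⇒ μ y = -4e^(-2x) + C.
Divide by μ: y = -4 + Ce^(2x).


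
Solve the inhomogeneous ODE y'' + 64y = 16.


Homogeneous part: r² + 64 = 0 ⇒ r = ±8i, so y_h = C₁cos(8x) + C₂sin(8x).
Try constant y_p = A; plug in: 64A = 16 ⇒ A = 1/4.
General solution: y = C₁cos(8x) + C₂sin(8x) + 1/4.


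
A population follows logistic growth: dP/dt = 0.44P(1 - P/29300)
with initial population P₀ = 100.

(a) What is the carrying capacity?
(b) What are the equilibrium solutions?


Logistic ODE dP/dt = 0.44P(1 - P/29300) has equilibria where dP/dt = 0, i.e. P = 0 or P = 29300.
The coefficient (1 - P/K) = 0 when P = K, identifying K = 29300 as the carrying capacity.
(a) K = 29300; (b) equilibria P = 0 and P = 29300.


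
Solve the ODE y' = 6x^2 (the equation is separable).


Integrate both sides with respect to x: y = ∫ 6x^2 dx = 2x^3 + C.


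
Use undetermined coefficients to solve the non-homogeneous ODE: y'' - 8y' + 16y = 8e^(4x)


Characteristic polynomial (r - 4)² = 0; repeated root r = 4.
y_h = (C₁ + C₂x)e^(4x). Forcing matches the repeated root (resonance), so try y_p = Ax² e^(4x).
Substitute and solve for A: 2A = 8, so A = 4.
General solution: y = (C₁ + C₂x + 4x²)e^(4x).


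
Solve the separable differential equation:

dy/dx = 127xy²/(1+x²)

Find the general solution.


Separate: dy/y² = 127x/(1+x²) dx.
Integrate LHS: ∫ dy/y² = -1/y.
Integrate RHS via u = 1+x²: (127/2)ln(1+x²) + C.
Result: -1/y = (127/2)ln(1+x²) + C.


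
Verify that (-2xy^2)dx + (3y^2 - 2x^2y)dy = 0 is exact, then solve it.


Check exactness: ∂M/∂y = -4xy and ∂N/∂x = -4xy; equal, so the equation is exact.
Integrate M with respect to x (treating y as constant): ∫M dx = -x^2y^2 + h(y).
Differentiate w.r.t. y and set equal to N: the x-dependent terms already match, leaving h'(y) = 3y^2. Integrate: h(y) = y^3.
So F(x,y) = y^3 - x^2y^2.
General solution: y^3 - x^2y^2 = C.


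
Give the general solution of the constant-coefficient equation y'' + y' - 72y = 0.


Characteristic equation: r² + r - 72 = 0.
Factor: (r - 8)(r + 9) = 0 ⇒ r = 8, -9 (distinct real).
General solution: y = C₁e^(8x) + C₂e^(-9x).


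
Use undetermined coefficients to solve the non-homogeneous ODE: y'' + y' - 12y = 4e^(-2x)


Characteristic roots of r² + r - 12 = 0 are 3, -4.
y_h = C₁e^(3x) + C₂e^(-4x).
Forcing exponent -2 is not a characteristic root; try y_p = Ae^(-2x).
Substitute: A·(4 + (1)·-2 + (-12)) = A·-10 = 4, so A = -2/5.
General solution: y = C₁e^(3x) + C₂e^(-4x) - (2/5)e^(-2x).


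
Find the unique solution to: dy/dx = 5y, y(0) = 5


General solution of y' = 5y is y = Ce^(5x).
Apply y(0) = 5: C = 5.
Particular solution: y = 5e^(5x).


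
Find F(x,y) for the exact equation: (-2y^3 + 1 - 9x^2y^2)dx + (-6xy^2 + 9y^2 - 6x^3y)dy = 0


Check exactness: ∂M/∂y = -6y^2 - 18x^2y and ∂N/∂x = -6y^2 - 18x^2y; equal, so the equation is exact.
Integrate M with respect to x (treating y as constant): ∫M dx = -2xy^3 + x - 3x^3y^2 + h(y).
Differentiate w.r.t. y and set equal to N: the x-dependent terms already match, leaving h'(y) = 9y^2. Integrate: h(y) = 3y^3.
So F(x,y) = -2xy^3 + x + 3y^3 - 3x^3y^2.
General solution: -2xy^3 + x + 3y^3 - 3x^3y^2 = C.


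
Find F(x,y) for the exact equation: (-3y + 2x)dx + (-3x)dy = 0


Check exactness: ∂M/∂y = -3 and ∂N/∂x = -3; equal, so the equation is exact.
Integrate M with respect to x (treating y as constant): ∫M dx = -3xy + x^2 + h(y).
Differentiate w.r.t. y and set equal to N: all terms match, so h'(y) = 0 and h is a constant absorbed into C.
General solution: -3xy + x^2 = C.


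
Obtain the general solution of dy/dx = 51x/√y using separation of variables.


Separate: √y dy = 51x dx.
Integrate: (2/3)y^(3/2) = (51/2)x² + C.


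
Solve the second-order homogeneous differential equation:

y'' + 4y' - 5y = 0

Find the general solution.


Characteristic equation: r² + 4r - 5 = 0.
Factor: (r - 1)(r + 5) = 0 ⇒ r = 1, -5 (distinct real).
General solution: y = C₁e^(x) + C₂e^(-5x).


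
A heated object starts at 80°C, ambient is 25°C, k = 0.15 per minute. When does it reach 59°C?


From T(t) = T_a + (T₀ - T_a)e^(-kt), set T(t) = 59:
(59 - 25) / (80 - 25) = e^(-0.15t), so t = -ln(0.618)/0.15 ≈ 3.2 minutes.


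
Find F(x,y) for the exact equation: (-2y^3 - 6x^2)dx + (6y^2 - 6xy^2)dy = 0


Check exactness: ∂M/∂y = -6y^2 and ∂N/∂x = -6y^2; equal, so the equation is exact.
Integrate M with respect to x (treating y as constant): ∫M dx = -2xy^3 - 2x^3 + h(y).
Differentiate w.r.t. y and set equal to N: the x-dependent terms already match, leaving h'(y) = 6y^2. Integrate: h(y) = 2y^3.
So F(x,y) = 2y^3 - 2xy^3 - 2x^3.
General solution: 2y^3 - 2xy^3 - 2x^3 = C.


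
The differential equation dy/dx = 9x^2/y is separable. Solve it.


Separate variables: y dy = 9x^2 dx.
Integrate both sides: y²/2 = 3x^3 + C₀.
Multiply by 2: y² = 6x^3 + C.


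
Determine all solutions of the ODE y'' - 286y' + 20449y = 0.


Characteristic equation: r² - 286r + 20449 = 0, i.e. (r - 143)² = 0.
Repeated root r = 143; include an x factor for the second linearly independent solution.
General solution: y = (C₁ + C₂x)e^(143x).


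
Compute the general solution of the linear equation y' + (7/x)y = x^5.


P(x) = 7/x ⇒ μ = x^7.
(x^7 y)' = x^7·x^5 = x^12.
Integrate: x^7 y = x^13/(13) + C.
Solve for y: y = (1/13)x^6 + C/x^7.


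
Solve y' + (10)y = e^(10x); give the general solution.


P(x) = 10 ⇒ μ = e^(10x).
(μ y)' = e^(20x) ⇒ μ y = (1/20)e^(20x) + C.
Divide by μ: y = (1/20)e^(10x) + Ce^(-10x).


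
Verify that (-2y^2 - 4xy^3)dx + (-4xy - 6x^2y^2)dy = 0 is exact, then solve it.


Check exactness: ∂M/∂y = -4y - 12xy^2 and ∂N/∂x = -4y - 12xy^2; equal, so the equation is exact.
Integrate M with respect to x (treating y as constant): ∫M dx = -2xy^2 - 2x^2y^3 + h(y).
Differentiate w.r.t. y and set equal to N: all terms match, so h'(y) = 0 and h is a constant absorbed into C.
General solution: -2xy^2 - 2x^2y^3 = C.


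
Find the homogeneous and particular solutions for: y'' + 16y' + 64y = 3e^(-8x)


Characteristic polynomial (r + 8)² = 0; repeated root r = -8.
y_h = (C₁ + C₂x)e^(-8x). Forcing matches the repeated root (resonance), so try y_p = Ax² e^(-8x).
Substitute and solve for A: 2A = 3, so A = 3/2.
General solution: y = (C₁ + C₂x + (3/2)x²)e^(-8x).


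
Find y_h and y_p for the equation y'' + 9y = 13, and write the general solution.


Homogeneous part: r² + 9 = 0 ⇒ r = ±3i, so y_h = C₁cos(3x) + C₂sin(3x).
Try constant y_p = A; plug in: 9A = 13 ⇒ A = 13/9.
General solution: y = C₁cos(3x) + C₂sin(3x) + 13/9.


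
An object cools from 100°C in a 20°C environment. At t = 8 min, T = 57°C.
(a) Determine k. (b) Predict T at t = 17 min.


Newton's law: T(t) = T_a + (T₀ - T_a)e^(-kt).
(a) Use T(8) = 57: (57 - 20)/(100 - 20) = e^(-k·8), so k = -ln(0.463)/8 ≈ 0.0964.
(b) Apply k to t = 17: T(17) = 20 + (80)e^(-1.639) ≈ 35.5°C.


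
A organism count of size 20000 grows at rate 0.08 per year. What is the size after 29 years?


The ODE dP/dt = 0.08P has solution P(t) = P(0)e^(0.08t).
Substitute P(0) = 20000 and t = 29: P(29) = 20000 e^(2.32) ≈ 203513.


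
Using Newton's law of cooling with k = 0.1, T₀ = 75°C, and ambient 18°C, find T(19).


Newton's law: dT/dt = -k(T - T_a) has solution T(t) = T_a + (T₀ - T_a)e^(-kt).
Plug in T_a = 18, T₀ = 75, k = 0.1, t = 19: T(19) = 18 + (57)e^(-1.90) ≈ 26.5°C.


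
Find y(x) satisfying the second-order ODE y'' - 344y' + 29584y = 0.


Characteristic equation: r² - 344r + 29584 = 0, i.e. (r - 172)² = 0.
Repeated root r = 172; include an x factor for the second linearly independent solution.
General solution: y = (C₁ + C₂x)e^(172x).


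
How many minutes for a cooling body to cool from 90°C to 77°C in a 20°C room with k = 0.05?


From T(t) = T_a + (T₀ - T_a)e^(-kt), set T(t) = 77:
(77 - 20) / (90 - 20) = e^(-0.05t), so t = -ln(0.814)/0.05 ≈ 4.1 minutes.


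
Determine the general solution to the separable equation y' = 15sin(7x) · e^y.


Separate: e^(-y) dy = 15sin(7x) dx.
Integrate: -e^(-y) = -(15/7)cos(7x) + C₀.
Rearrange: e^(-y) = (15/7)cos(7x) + C.


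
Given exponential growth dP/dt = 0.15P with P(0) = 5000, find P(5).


The ODE dP/dt = 0.15P has solution P(t) = P(0)e^(0.15t).
Substitute P(0) = 5000 and t = 5: P(5) = 5000 e^(0.75) ≈ 10585.
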